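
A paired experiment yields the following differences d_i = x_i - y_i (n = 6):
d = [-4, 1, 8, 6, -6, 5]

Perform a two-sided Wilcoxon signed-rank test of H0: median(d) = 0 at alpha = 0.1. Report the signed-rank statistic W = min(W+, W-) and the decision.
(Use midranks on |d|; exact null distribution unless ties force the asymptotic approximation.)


Step 1: Drop any zero differences (none here) and take |d_i|.
|d| = [4, 1, 8, 6, 6, 5]
Step 2: Midrank |d_i| (ties get averaged ranks).
ranks: |4|->2, |1|->1, |8|->6, |6|->4.5, |6|->4.5, |5|->3
Step 3: Attach original signs; sum ranks with positive sign and with negative sign.
W+ = 1 + 6 + 4.5 + 3 = 14.5
W- = 2 + 4.5 = 6.5
(Check: W+ + W- = 21 should equal n(n+1)/2 = 21.)
Step 4: Test statistic W = min(W+, W-) = 6.5.
Step 5: Ties in |d|, so use the tie-corrected normal approximation.
        E[W] = n(n+1)/4 = 6*7/4 = 10.5.
        Tie groups: |d|=6 (t=2); sum(t^3 - t) = 6.
        Var[W] = n(n+1)(2n+1)/24 - sum(t^3-t)/48 = 546/24 - 6/48 = 22.625.
        z = (W - E[W]) / sqrt(Var[W]) = (6.5 - 10.5) / 4.7566 = -0.8409.
        Two-sided p = 2*Phi(z) = 0.400381.
Step 6: alpha = 0.1. fail to reject H0.

W+ = 14.5, W- = 6.5, W = min = 6.5, p = 0.400381, fail to reject H0.


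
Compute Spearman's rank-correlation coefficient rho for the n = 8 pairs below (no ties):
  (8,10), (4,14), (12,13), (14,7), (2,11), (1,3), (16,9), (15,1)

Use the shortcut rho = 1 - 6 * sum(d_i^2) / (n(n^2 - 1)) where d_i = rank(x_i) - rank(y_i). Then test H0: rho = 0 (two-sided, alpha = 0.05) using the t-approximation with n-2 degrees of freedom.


Step 1: Rank x and y separately (midranks; no ties here).
rank(x): 8->4, 4->3, 12->5, 14->6, 2->2, 1->1, 16->8, 15->7
rank(y): 10->5, 14->8, 13->7, 7->3, 11->6, 3->2, 9->4, 1->1
Step 2: d_i = R_x(i) - R_y(i); compute d_i^2.
  (4-5)^2=1, (3-8)^2=25, (5-7)^2=4, (6-3)^2=9, (2-6)^2=16, (1-2)^2=1, (8-4)^2=16, (7-1)^2=36
sum(d^2) = 108.
Step 3: rho = 1 - 6*108 / (8*(8^2 - 1)) = 1 - 648/504 = -0.285714.
Step 4: Under H0, t = rho * sqrt((n-2)/(1-rho^2)) = -0.7303 ~ t(6).
Step 5: Two-sided p-value from the t-distribution with 6 df = 0.492726.
Step 6: alpha = 0.05. fail to reject H0.

rho = -0.2857, p = 0.492726, fail to reject H0 at alpha = 0.05.


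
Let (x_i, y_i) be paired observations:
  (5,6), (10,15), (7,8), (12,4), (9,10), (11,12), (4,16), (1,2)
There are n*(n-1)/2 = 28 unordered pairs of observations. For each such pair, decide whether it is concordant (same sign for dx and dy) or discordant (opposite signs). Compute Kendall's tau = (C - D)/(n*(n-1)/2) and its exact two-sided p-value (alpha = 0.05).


Step 1: Enumerate the 28 unordered pairs (i,j) with i<j and classify each by sign(x_j-x_i) * sign(y_j-y_i).
  (1,2):dx=+5,dy=+9->C; (1,3):dx=+2,dy=+2->C; (1,4):dx=+7,dy=-2->D; (1,5):dx=+4,dy=+4->C
  (1,6):dx=+6,dy=+6->C; (1,7):dx=-1,dy=+10->D; (1,8):dx=-4,dy=-4->C; (2,3):dx=-3,dy=-7->C
  (2,4):dx=+2,dy=-11->D; (2,5):dx=-1,dy=-5->C; (2,6):dx=+1,dy=-3->D; (2,7):dx=-6,dy=+1->D
  (2,8):dx=-9,dy=-13->C; (3,4):dx=+5,dy=-4->D; (3,5):dx=+2,dy=+2->C; (3,6):dx=+4,dy=+4->C
  (3,7):dx=-3,dy=+8->D; (3,8):dx=-6,dy=-6->C; (4,5):dx=-3,dy=+6->D; (4,6):dx=-1,dy=+8->D
  (4,7):dx=-8,dy=+12->D; (4,8):dx=-11,dy=-2->C; (5,6):dx=+2,dy=+2->C; (5,7):dx=-5,dy=+6->D
  (5,8):dx=-8,dy=-8->C; (6,7):dx=-7,dy=+4->D; (6,8):dx=-10,dy=-10->C; (7,8):dx=-3,dy=-14->C
Step 2: C = 16, D = 12, total pairs = 28.
Step 3: tau = (C - D)/(n(n-1)/2) = (16 - 12)/28 = 0.142857.
Step 4: Exact two-sided p-value (enumerate n! = 40320 permutations of y under H0): p = 0.719544.
Step 5: alpha = 0.05. fail to reject H0.

tau_b = 0.1429 (C=16, D=12), p = 0.719544, fail to reject H0.


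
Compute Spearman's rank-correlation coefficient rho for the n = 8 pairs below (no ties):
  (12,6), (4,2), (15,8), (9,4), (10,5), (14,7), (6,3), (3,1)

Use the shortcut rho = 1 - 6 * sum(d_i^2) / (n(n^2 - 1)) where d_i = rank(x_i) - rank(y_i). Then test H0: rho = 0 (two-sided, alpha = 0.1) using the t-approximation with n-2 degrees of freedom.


Step 1: Rank x and y separately (midranks; no ties here).
rank(x): 12->6, 4->2, 15->8, 9->4, 10->5, 14->7, 6->3, 3->1
rank(y): 6->6, 2->2, 8->8, 4->4, 5->5, 7->7, 3->3, 1->1
Step 2: d_i = R_x(i) - R_y(i); compute d_i^2.
  (6-6)^2=0, (2-2)^2=0, (8-8)^2=0, (4-4)^2=0, (5-5)^2=0, (7-7)^2=0, (3-3)^2=0, (1-1)^2=0
sum(d^2) = 0.
Step 3: rho = 1 - 6*0 / (8*(8^2 - 1)) = 1 - 0/504 = 1.000000.
Step 5: Two-sided p-value from the t-distribution with 6 df = 0.000000.
Step 6: alpha = 0.1. reject H0.

rho = 1.0000, p = 0.000000, reject H0 at alpha = 0.1.


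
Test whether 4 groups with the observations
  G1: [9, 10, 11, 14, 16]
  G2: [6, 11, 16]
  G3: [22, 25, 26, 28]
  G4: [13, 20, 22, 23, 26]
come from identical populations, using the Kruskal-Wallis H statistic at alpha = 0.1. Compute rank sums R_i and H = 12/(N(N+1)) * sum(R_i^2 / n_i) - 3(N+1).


Step 1: Combine all N = 17 observations and assign midranks.
sorted (value, group, rank): (6,G2,1), (9,G1,2), (10,G1,3), (11,G1,4.5), (11,G2,4.5), (13,G4,6), (14,G1,7), (16,G1,8.5), (16,G2,8.5), (20,G4,10), (22,G3,11.5), (22,G4,11.5), (23,G4,13), (25,G3,14), (26,G3,15.5), (26,G4,15.5), (28,G3,17)
Step 2: Sum ranks within each group.
R_1 = 25 (n_1 = 5)
R_2 = 14 (n_2 = 3)
R_3 = 58 (n_3 = 4)
R_4 = 56 (n_4 = 5)
Step 3: H = 12/(N(N+1)) * sum(R_i^2/n_i) - 3(N+1)
     = 12/(17*18) * (25^2/5 + 14^2/3 + 58^2/4 + 56^2/5) - 3*18
     = 0.039216 * 1658.53 - 54
     = 11.040523.
Step 4: Ties present; correction factor C = 1 - 24/(17^3 - 17) = 0.995098. Corrected H = 11.040523 / 0.995098 = 11.094910.
Step 5: Under H0, H ~ chi^2(3); p-value = 0.011224.
Step 6: alpha = 0.1. reject H0.

H = 11.0949, df = 3, p = 0.011224, reject H0.


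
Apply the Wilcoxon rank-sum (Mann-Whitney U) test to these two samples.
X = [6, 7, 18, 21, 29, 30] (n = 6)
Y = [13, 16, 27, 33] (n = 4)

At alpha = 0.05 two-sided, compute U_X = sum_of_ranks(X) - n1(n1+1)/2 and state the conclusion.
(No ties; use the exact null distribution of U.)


Step 1: Combine and sort all 10 observations; assign midranks.
sorted (value, group): (6,X), (7,X), (13,Y), (16,Y), (18,X), (21,X), (27,Y), (29,X), (30,X), (33,Y)
ranks: 6->1, 7->2, 13->3, 16->4, 18->5, 21->6, 27->7, 29->8, 30->9, 33->10
Step 2: Rank sum for X: R1 = 1 + 2 + 5 + 6 + 8 + 9 = 31.
Step 3: U_X = R1 - n1(n1+1)/2 = 31 - 6*7/2 = 31 - 21 = 10.
       U_Y = n1*n2 - U_X = 24 - 10 = 14.
Step 4: No ties, so the exact null distribution of U (based on enumerating the C(10,6) = 210 equally likely rank assignments) gives the two-sided p-value.
Step 5: p-value = 0.761905; compare to alpha = 0.05. fail to reject H0.

U_X = 10, p = 0.761905, fail to reject H0 at alpha = 0.05.


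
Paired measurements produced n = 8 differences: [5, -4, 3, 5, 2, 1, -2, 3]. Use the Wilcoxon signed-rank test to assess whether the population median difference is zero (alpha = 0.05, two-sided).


Step 1: Drop any zero differences (none here) and take |d_i|.
|d| = [5, 4, 3, 5, 2, 1, 2, 3]
Step 2: Midrank |d_i| (ties get averaged ranks).
ranks: |5|->7.5, |4|->6, |3|->4.5, |5|->7.5, |2|->2.5, |1|->1, |2|->2.5, |3|->4.5
Step 3: Attach original signs; sum ranks with positive sign and with negative sign.
W+ = 7.5 + 4.5 + 7.5 + 2.5 + 1 + 4.5 = 27.5
W- = 6 + 2.5 = 8.5
(Check: W+ + W- = 36 should equal n(n+1)/2 = 36.)
Step 4: Test statistic W = min(W+, W-) = 8.5.
Step 5: Ties in |d|, so use the tie-corrected normal approximation.
        E[W] = n(n+1)/4 = 8*9/4 = 18.
        Tie groups: |d|=2 (t=2), |d|=3 (t=2), |d|=5 (t=2); sum(t^3 - t) = 18.
        Var[W] = n(n+1)(2n+1)/24 - sum(t^3-t)/48 = 1224/24 - 18/48 = 50.625.
        z = (W - E[W]) / sqrt(Var[W]) = (8.5 - 18) / 7.1151 = -1.3352.
        Two-sided p = 2*Phi(z) = 0.181816.
Step 6: alpha = 0.05. fail to reject H0.

W+ = 27.5, W- = 8.5, W = min = 8.5, p = 0.181816, fail to reject H0.


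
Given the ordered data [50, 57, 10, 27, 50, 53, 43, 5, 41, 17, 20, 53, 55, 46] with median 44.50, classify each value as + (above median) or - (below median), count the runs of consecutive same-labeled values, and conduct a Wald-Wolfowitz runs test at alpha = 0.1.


Step 1: Compute median = 44.50; label A = above, B = below.
Labels in order: AABBAABBBBBAAA  (n_A = 7, n_B = 7)
Step 2: Count runs R = 5.
Step 3: Under H0 (random ordering), E[R] = 2*n_A*n_B/(n_A+n_B) + 1 = 2*7*7/14 + 1 = 8.0000.
        Var[R] = 2*n_A*n_B*(2*n_A*n_B - n_A - n_B) / ((n_A+n_B)^2 * (n_A+n_B-1)) = 8232/2548 = 3.2308.
        SD[R] = 1.7974.
Step 4: Continuity-corrected z = (R + 0.5 - E[R]) / SD[R] = (5 + 0.5 - 8.0000) / 1.7974 = -1.3909.
Step 5: Two-sided p-value via normal approximation = 2*(1 - Phi(|z|)) = 0.164264.
Step 6: alpha = 0.1. fail to reject H0.

R = 5, z = -1.3909, p = 0.164264, fail to reject H0.


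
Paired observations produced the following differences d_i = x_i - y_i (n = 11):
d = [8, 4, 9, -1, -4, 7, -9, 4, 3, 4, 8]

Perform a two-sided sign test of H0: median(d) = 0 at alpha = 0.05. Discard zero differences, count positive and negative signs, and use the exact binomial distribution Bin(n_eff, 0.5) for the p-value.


Step 1: Discard zero differences. Original n = 11; n_eff = number of nonzero differences = 11.
Nonzero differences (with sign): +8, +4, +9, -1, -4, +7, -9, +4, +3, +4, +8
Step 2: Count signs: positive = 8, negative = 3.
Step 3: Under H0: P(positive) = 0.5, so the number of positives S ~ Bin(11, 0.5).
Step 4: Two-sided exact p-value = sum of Bin(11,0.5) probabilities at or below the observed probability = 0.226562.
Step 5: alpha = 0.05. fail to reject H0.

n_eff = 11, pos = 8, neg = 3, p = 0.226562, fail to reject H0.


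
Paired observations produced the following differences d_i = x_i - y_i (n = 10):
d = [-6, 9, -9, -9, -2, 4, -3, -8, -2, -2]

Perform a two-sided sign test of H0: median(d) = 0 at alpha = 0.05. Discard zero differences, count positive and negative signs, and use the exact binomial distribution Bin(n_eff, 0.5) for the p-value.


Step 1: Discard zero differences. Original n = 10; n_eff = number of nonzero differences = 10.
Nonzero differences (with sign): -6, +9, -9, -9, -2, +4, -3, -8, -2, -2
Step 2: Count signs: positive = 2, negative = 8.
Step 3: Under H0: P(positive) = 0.5, so the number of positives S ~ Bin(10, 0.5).
Step 4: Two-sided exact p-value = sum of Bin(10,0.5) probabilities at or below the observed probability = 0.109375.
Step 5: alpha = 0.05. fail to reject H0.

n_eff = 10, pos = 2, neg = 8, p = 0.109375, fail to reject H0.


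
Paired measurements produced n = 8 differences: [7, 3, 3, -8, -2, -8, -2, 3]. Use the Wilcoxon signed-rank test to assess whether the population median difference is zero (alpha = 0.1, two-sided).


Step 1: Drop any zero differences (none here) and take |d_i|.
|d| = [7, 3, 3, 8, 2, 8, 2, 3]
Step 2: Midrank |d_i| (ties get averaged ranks).
ranks: |7|->6, |3|->4, |3|->4, |8|->7.5, |2|->1.5, |8|->7.5, |2|->1.5, |3|->4
Step 3: Attach original signs; sum ranks with positive sign and with negative sign.
W+ = 6 + 4 + 4 + 4 = 18
W- = 7.5 + 1.5 + 7.5 + 1.5 = 18
(Check: W+ + W- = 36 should equal n(n+1)/2 = 36.)
Step 4: Test statistic W = min(W+, W-) = 18.
Step 5: Ties in |d|, so use the tie-corrected normal approximation.
        E[W] = n(n+1)/4 = 8*9/4 = 18.
        Tie groups: |d|=2 (t=2), |d|=3 (t=3), |d|=8 (t=2); sum(t^3 - t) = 36.
        Var[W] = n(n+1)(2n+1)/24 - sum(t^3-t)/48 = 1224/24 - 36/48 = 50.25.
        z = (W - E[W]) / sqrt(Var[W]) = (18 - 18) / 7.0887 = 0.0000.
        Two-sided p = 2*Phi(z) = 1.000000.
Step 6: alpha = 0.1. fail to reject H0.

W+ = 18, W- = 18, W = min = 18, p = 1.000000, fail to reject H0.


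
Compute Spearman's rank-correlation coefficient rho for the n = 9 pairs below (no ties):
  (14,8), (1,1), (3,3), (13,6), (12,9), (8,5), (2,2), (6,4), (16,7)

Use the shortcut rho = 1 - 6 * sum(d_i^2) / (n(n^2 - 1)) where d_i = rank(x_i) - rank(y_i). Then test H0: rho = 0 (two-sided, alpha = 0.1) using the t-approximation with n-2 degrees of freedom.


Step 1: Rank x and y separately (midranks; no ties here).
rank(x): 14->8, 1->1, 3->3, 13->7, 12->6, 8->5, 2->2, 6->4, 16->9
rank(y): 8->8, 1->1, 3->3, 6->6, 9->9, 5->5, 2->2, 4->4, 7->7
Step 2: d_i = R_x(i) - R_y(i); compute d_i^2.
  (8-8)^2=0, (1-1)^2=0, (3-3)^2=0, (7-6)^2=1, (6-9)^2=9, (5-5)^2=0, (2-2)^2=0, (4-4)^2=0, (9-7)^2=4
sum(d^2) = 14.
Step 3: rho = 1 - 6*14 / (9*(9^2 - 1)) = 1 - 84/720 = 0.883333.
Step 4: Under H0, t = rho * sqrt((n-2)/(1-rho^2)) = 4.9858 ~ t(7).
Step 5: Two-sided p-value from the t-distribution with 7 df = 0.001591.
Step 6: alpha = 0.1. reject H0.

rho = 0.8833, p = 0.001591, reject H0 at alpha = 0.1.


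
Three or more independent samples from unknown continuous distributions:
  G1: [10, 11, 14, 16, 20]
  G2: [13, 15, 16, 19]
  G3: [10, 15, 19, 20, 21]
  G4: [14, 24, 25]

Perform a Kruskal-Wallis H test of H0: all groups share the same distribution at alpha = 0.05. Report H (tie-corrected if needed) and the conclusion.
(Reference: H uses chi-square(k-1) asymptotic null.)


Step 1: Combine all N = 17 observations and assign midranks.
sorted (value, group, rank): (10,G1,1.5), (10,G3,1.5), (11,G1,3), (13,G2,4), (14,G1,5.5), (14,G4,5.5), (15,G2,7.5), (15,G3,7.5), (16,G1,9.5), (16,G2,9.5), (19,G2,11.5), (19,G3,11.5), (20,G1,13.5), (20,G3,13.5), (21,G3,15), (24,G4,16), (25,G4,17)
Step 2: Sum ranks within each group.
R_1 = 33 (n_1 = 5)
R_2 = 32.5 (n_2 = 4)
R_3 = 49 (n_3 = 5)
R_4 = 38.5 (n_4 = 3)
Step 3: H = 12/(N(N+1)) * sum(R_i^2/n_i) - 3(N+1)
     = 12/(17*18) * (33^2/5 + 32.5^2/4 + 49^2/5 + 38.5^2/3) - 3*18
     = 0.039216 * 1456.15 - 54
     = 3.103758.
Step 4: Ties present; correction factor C = 1 - 36/(17^3 - 17) = 0.992647. Corrected H = 3.103758 / 0.992647 = 3.126749.
Step 5: Under H0, H ~ chi^2(3); p-value = 0.372493.
Step 6: alpha = 0.05. fail to reject H0.

H = 3.1267, df = 3, p = 0.372493, fail to reject H0.


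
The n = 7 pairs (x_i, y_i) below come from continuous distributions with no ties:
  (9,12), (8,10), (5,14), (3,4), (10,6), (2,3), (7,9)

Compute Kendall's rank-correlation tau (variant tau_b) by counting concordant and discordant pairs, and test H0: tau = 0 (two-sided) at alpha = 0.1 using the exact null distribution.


Step 1: Enumerate the 21 unordered pairs (i,j) with i<j and classify each by sign(x_j-x_i) * sign(y_j-y_i).
  (1,2):dx=-1,dy=-2->C; (1,3):dx=-4,dy=+2->D; (1,4):dx=-6,dy=-8->C; (1,5):dx=+1,dy=-6->D
  (1,6):dx=-7,dy=-9->C; (1,7):dx=-2,dy=-3->C; (2,3):dx=-3,dy=+4->D; (2,4):dx=-5,dy=-6->C
  (2,5):dx=+2,dy=-4->D; (2,6):dx=-6,dy=-7->C; (2,7):dx=-1,dy=-1->C; (3,4):dx=-2,dy=-10->C
  (3,5):dx=+5,dy=-8->D; (3,6):dx=-3,dy=-11->C; (3,7):dx=+2,dy=-5->D; (4,5):dx=+7,dy=+2->C
  (4,6):dx=-1,dy=-1->C; (4,7):dx=+4,dy=+5->C; (5,6):dx=-8,dy=-3->C; (5,7):dx=-3,dy=+3->D
  (6,7):dx=+5,dy=+6->C
Step 2: C = 14, D = 7, total pairs = 21.
Step 3: tau = (C - D)/(n(n-1)/2) = (14 - 7)/21 = 0.333333.
Step 4: Exact two-sided p-value (enumerate n! = 5040 permutations of y under H0): p = 0.381349.
Step 5: alpha = 0.1. fail to reject H0.

tau_b = 0.3333 (C=14, D=7), p = 0.381349, fail to reject H0.


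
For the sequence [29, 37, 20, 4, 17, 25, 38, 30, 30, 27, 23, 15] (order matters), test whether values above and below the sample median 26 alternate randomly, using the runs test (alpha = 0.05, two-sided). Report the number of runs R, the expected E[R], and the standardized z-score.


Step 1: Compute median = 26; label A = above, B = below.
Labels in order: AABBBBAAAABB  (n_A = 6, n_B = 6)
Step 2: Count runs R = 4.
Step 3: Under H0 (random ordering), E[R] = 2*n_A*n_B/(n_A+n_B) + 1 = 2*6*6/12 + 1 = 7.0000.
        Var[R] = 2*n_A*n_B*(2*n_A*n_B - n_A - n_B) / ((n_A+n_B)^2 * (n_A+n_B-1)) = 4320/1584 = 2.7273.
        SD[R] = 1.6514.
Step 4: Continuity-corrected z = (R + 0.5 - E[R]) / SD[R] = (4 + 0.5 - 7.0000) / 1.6514 = -1.5138.
Step 5: Two-sided p-value via normal approximation = 2*(1 - Phi(|z|)) = 0.130070.
Step 6: alpha = 0.05. fail to reject H0.

R = 4, z = -1.5138, p = 0.130070, fail to reject H0.


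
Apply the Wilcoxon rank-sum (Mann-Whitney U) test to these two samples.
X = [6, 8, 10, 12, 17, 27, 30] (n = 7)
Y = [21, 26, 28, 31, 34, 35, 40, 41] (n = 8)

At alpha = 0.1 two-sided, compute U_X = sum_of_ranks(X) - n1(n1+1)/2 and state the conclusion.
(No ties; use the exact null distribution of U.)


Step 1: Combine and sort all 15 observations; assign midranks.
sorted (value, group): (6,X), (8,X), (10,X), (12,X), (17,X), (21,Y), (26,Y), (27,X), (28,Y), (30,X), (31,Y), (34,Y), (35,Y), (40,Y), (41,Y)
ranks: 6->1, 8->2, 10->3, 12->4, 17->5, 21->6, 26->7, 27->8, 28->9, 30->10, 31->11, 34->12, 35->13, 40->14, 41->15
Step 2: Rank sum for X: R1 = 1 + 2 + 3 + 4 + 5 + 8 + 10 = 33.
Step 3: U_X = R1 - n1(n1+1)/2 = 33 - 7*8/2 = 33 - 28 = 5.
       U_Y = n1*n2 - U_X = 56 - 5 = 51.
Step 4: No ties, so the exact null distribution of U (based on enumerating the C(15,7) = 6435 equally likely rank assignments) gives the two-sided p-value.
Step 5: p-value = 0.005905; compare to alpha = 0.1. reject H0.

U_X = 5, p = 0.005905, reject H0 at alpha = 0.1.


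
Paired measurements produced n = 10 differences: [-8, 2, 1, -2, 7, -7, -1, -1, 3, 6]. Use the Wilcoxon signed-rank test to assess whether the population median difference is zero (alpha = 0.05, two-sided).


Step 1: Drop any zero differences (none here) and take |d_i|.
|d| = [8, 2, 1, 2, 7, 7, 1, 1, 3, 6]
Step 2: Midrank |d_i| (ties get averaged ranks).
ranks: |8|->10, |2|->4.5, |1|->2, |2|->4.5, |7|->8.5, |7|->8.5, |1|->2, |1|->2, |3|->6, |6|->7
Step 3: Attach original signs; sum ranks with positive sign and with negative sign.
W+ = 4.5 + 2 + 8.5 + 6 + 7 = 28
W- = 10 + 4.5 + 8.5 + 2 + 2 = 27
(Check: W+ + W- = 55 should equal n(n+1)/2 = 55.)
Step 4: Test statistic W = min(W+, W-) = 27.
Step 5: Ties in |d|, so use the tie-corrected normal approximation.
        E[W] = n(n+1)/4 = 10*11/4 = 27.5.
        Tie groups: |d|=1 (t=3), |d|=2 (t=2), |d|=7 (t=2); sum(t^3 - t) = 36.
        Var[W] = n(n+1)(2n+1)/24 - sum(t^3-t)/48 = 2310/24 - 36/48 = 95.5.
        z = (W - E[W]) / sqrt(Var[W]) = (27 - 27.5) / 9.7724 = -0.0512.
        Two-sided p = 2*Phi(z) = 0.959194.
Step 6: alpha = 0.05. fail to reject H0.

W+ = 28, W- = 27, W = min = 27, p = 0.959194, fail to reject H0.


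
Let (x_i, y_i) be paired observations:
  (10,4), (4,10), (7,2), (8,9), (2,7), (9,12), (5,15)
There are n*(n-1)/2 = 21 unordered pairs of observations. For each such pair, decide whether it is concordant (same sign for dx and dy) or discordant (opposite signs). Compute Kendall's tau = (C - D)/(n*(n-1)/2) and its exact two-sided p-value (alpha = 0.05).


Step 1: Enumerate the 21 unordered pairs (i,j) with i<j and classify each by sign(x_j-x_i) * sign(y_j-y_i).
  (1,2):dx=-6,dy=+6->D; (1,3):dx=-3,dy=-2->C; (1,4):dx=-2,dy=+5->D; (1,5):dx=-8,dy=+3->D
  (1,6):dx=-1,dy=+8->D; (1,7):dx=-5,dy=+11->D; (2,3):dx=+3,dy=-8->D; (2,4):dx=+4,dy=-1->D
  (2,5):dx=-2,dy=-3->C; (2,6):dx=+5,dy=+2->C; (2,7):dx=+1,dy=+5->C; (3,4):dx=+1,dy=+7->C
  (3,5):dx=-5,dy=+5->D; (3,6):dx=+2,dy=+10->C; (3,7):dx=-2,dy=+13->D; (4,5):dx=-6,dy=-2->C
  (4,6):dx=+1,dy=+3->C; (4,7):dx=-3,dy=+6->D; (5,6):dx=+7,dy=+5->C; (5,7):dx=+3,dy=+8->C
  (6,7):dx=-4,dy=+3->D
Step 2: C = 10, D = 11, total pairs = 21.
Step 3: tau = (C - D)/(n(n-1)/2) = (10 - 11)/21 = -0.047619.
Step 4: Exact two-sided p-value (enumerate n! = 5040 permutations of y under H0): p = 1.000000.
Step 5: alpha = 0.05. fail to reject H0.

tau_b = -0.0476 (C=10, D=11), p = 1.000000, fail to reject H0.


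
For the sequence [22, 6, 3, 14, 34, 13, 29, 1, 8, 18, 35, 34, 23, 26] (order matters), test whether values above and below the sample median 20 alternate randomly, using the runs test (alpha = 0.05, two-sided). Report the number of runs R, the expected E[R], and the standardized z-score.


Step 1: Compute median = 20; label A = above, B = below.
Labels in order: ABBBABABBBAAAA  (n_A = 7, n_B = 7)
Step 2: Count runs R = 7.
Step 3: Under H0 (random ordering), E[R] = 2*n_A*n_B/(n_A+n_B) + 1 = 2*7*7/14 + 1 = 8.0000.
        Var[R] = 2*n_A*n_B*(2*n_A*n_B - n_A - n_B) / ((n_A+n_B)^2 * (n_A+n_B-1)) = 8232/2548 = 3.2308.
        SD[R] = 1.7974.
Step 4: Continuity-corrected z = (R + 0.5 - E[R]) / SD[R] = (7 + 0.5 - 8.0000) / 1.7974 = -0.2782.
Step 5: Two-sided p-value via normal approximation = 2*(1 - Phi(|z|)) = 0.780879.
Step 6: alpha = 0.05. fail to reject H0.

R = 7, z = -0.2782, p = 0.780879, fail to reject H0.


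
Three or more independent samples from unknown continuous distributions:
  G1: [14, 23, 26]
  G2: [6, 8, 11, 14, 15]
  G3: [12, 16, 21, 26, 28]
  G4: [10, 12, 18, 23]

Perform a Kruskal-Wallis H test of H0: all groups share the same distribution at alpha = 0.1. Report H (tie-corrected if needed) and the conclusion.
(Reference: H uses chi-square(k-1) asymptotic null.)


Step 1: Combine all N = 17 observations and assign midranks.
sorted (value, group, rank): (6,G2,1), (8,G2,2), (10,G4,3), (11,G2,4), (12,G3,5.5), (12,G4,5.5), (14,G1,7.5), (14,G2,7.5), (15,G2,9), (16,G3,10), (18,G4,11), (21,G3,12), (23,G1,13.5), (23,G4,13.5), (26,G1,15.5), (26,G3,15.5), (28,G3,17)
Step 2: Sum ranks within each group.
R_1 = 36.5 (n_1 = 3)
R_2 = 23.5 (n_2 = 5)
R_3 = 60 (n_3 = 5)
R_4 = 33 (n_4 = 4)
Step 3: H = 12/(N(N+1)) * sum(R_i^2/n_i) - 3(N+1)
     = 12/(17*18) * (36.5^2/3 + 23.5^2/5 + 60^2/5 + 33^2/4) - 3*18
     = 0.039216 * 1546.78 - 54
     = 6.658170.
Step 4: Ties present; correction factor C = 1 - 24/(17^3 - 17) = 0.995098. Corrected H = 6.658170 / 0.995098 = 6.690969.
Step 5: Under H0, H ~ chi^2(3); p-value = 0.082428.
Step 6: alpha = 0.1. reject H0.

H = 6.6910, df = 3, p = 0.082428, reject H0.


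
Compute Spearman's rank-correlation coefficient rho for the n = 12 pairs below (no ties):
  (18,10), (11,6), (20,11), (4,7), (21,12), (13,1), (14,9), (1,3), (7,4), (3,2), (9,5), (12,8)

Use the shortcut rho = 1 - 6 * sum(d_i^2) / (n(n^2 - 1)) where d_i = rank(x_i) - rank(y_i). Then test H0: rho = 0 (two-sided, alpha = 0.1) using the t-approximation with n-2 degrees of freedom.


Step 1: Rank x and y separately (midranks; no ties here).
rank(x): 18->10, 11->6, 20->11, 4->3, 21->12, 13->8, 14->9, 1->1, 7->4, 3->2, 9->5, 12->7
rank(y): 10->10, 6->6, 11->11, 7->7, 12->12, 1->1, 9->9, 3->3, 4->4, 2->2, 5->5, 8->8
Step 2: d_i = R_x(i) - R_y(i); compute d_i^2.
  (10-10)^2=0, (6-6)^2=0, (11-11)^2=0, (3-7)^2=16, (12-12)^2=0, (8-1)^2=49, (9-9)^2=0, (1-3)^2=4, (4-4)^2=0, (2-2)^2=0, (5-5)^2=0, (7-8)^2=1
sum(d^2) = 70.
Step 3: rho = 1 - 6*70 / (12*(12^2 - 1)) = 1 - 420/1716 = 0.755245.
Step 4: Under H0, t = rho * sqrt((n-2)/(1-rho^2)) = 3.6438 ~ t(10).
Step 5: Two-sided p-value from the t-distribution with 10 df = 0.004508.
Step 6: alpha = 0.1. reject H0.

rho = 0.7552, p = 0.004508, reject H0 at alpha = 0.1.


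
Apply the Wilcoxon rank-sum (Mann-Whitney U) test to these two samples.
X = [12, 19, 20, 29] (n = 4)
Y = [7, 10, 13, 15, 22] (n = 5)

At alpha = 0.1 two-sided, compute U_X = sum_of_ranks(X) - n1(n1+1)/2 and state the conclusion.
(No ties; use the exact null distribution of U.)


Step 1: Combine and sort all 9 observations; assign midranks.
sorted (value, group): (7,Y), (10,Y), (12,X), (13,Y), (15,Y), (19,X), (20,X), (22,Y), (29,X)
ranks: 7->1, 10->2, 12->3, 13->4, 15->5, 19->6, 20->7, 22->8, 29->9
Step 2: Rank sum for X: R1 = 3 + 6 + 7 + 9 = 25.
Step 3: U_X = R1 - n1(n1+1)/2 = 25 - 4*5/2 = 25 - 10 = 15.
       U_Y = n1*n2 - U_X = 20 - 15 = 5.
Step 4: No ties, so the exact null distribution of U (based on enumerating the C(9,4) = 126 equally likely rank assignments) gives the two-sided p-value.
Step 5: p-value = 0.285714; compare to alpha = 0.1. fail to reject H0.

U_X = 15, p = 0.285714, fail to reject H0 at alpha = 0.1.


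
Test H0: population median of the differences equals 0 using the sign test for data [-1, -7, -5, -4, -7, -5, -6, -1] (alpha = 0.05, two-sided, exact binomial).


Step 1: Discard zero differences. Original n = 8; n_eff = number of nonzero differences = 8.
Nonzero differences (with sign): -1, -7, -5, -4, -7, -5, -6, -1
Step 2: Count signs: positive = 0, negative = 8.
Step 3: Under H0: P(positive) = 0.5, so the number of positives S ~ Bin(8, 0.5).
Step 4: Two-sided exact p-value = sum of Bin(8,0.5) probabilities at or below the observed probability = 0.007812.
Step 5: alpha = 0.05. reject H0.

n_eff = 8, pos = 0, neg = 8, p = 0.007812, reject H0.


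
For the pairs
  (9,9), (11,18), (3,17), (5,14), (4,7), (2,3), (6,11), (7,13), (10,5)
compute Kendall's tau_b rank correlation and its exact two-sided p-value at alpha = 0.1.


Step 1: Enumerate the 36 unordered pairs (i,j) with i<j and classify each by sign(x_j-x_i) * sign(y_j-y_i).
  (1,2):dx=+2,dy=+9->C; (1,3):dx=-6,dy=+8->D; (1,4):dx=-4,dy=+5->D; (1,5):dx=-5,dy=-2->C
  (1,6):dx=-7,dy=-6->C; (1,7):dx=-3,dy=+2->D; (1,8):dx=-2,dy=+4->D; (1,9):dx=+1,dy=-4->D
  (2,3):dx=-8,dy=-1->C; (2,4):dx=-6,dy=-4->C; (2,5):dx=-7,dy=-11->C; (2,6):dx=-9,dy=-15->C
  (2,7):dx=-5,dy=-7->C; (2,8):dx=-4,dy=-5->C; (2,9):dx=-1,dy=-13->C; (3,4):dx=+2,dy=-3->D
  (3,5):dx=+1,dy=-10->D; (3,6):dx=-1,dy=-14->C; (3,7):dx=+3,dy=-6->D; (3,8):dx=+4,dy=-4->D
  (3,9):dx=+7,dy=-12->D; (4,5):dx=-1,dy=-7->C; (4,6):dx=-3,dy=-11->C; (4,7):dx=+1,dy=-3->D
  (4,8):dx=+2,dy=-1->D; (4,9):dx=+5,dy=-9->D; (5,6):dx=-2,dy=-4->C; (5,7):dx=+2,dy=+4->C
  (5,8):dx=+3,dy=+6->C; (5,9):dx=+6,dy=-2->D; (6,7):dx=+4,dy=+8->C; (6,8):dx=+5,dy=+10->C
  (6,9):dx=+8,dy=+2->C; (7,8):dx=+1,dy=+2->C; (7,9):dx=+4,dy=-6->D; (8,9):dx=+3,dy=-8->D
Step 2: C = 20, D = 16, total pairs = 36.
Step 3: tau = (C - D)/(n(n-1)/2) = (20 - 16)/36 = 0.111111.
Step 4: Exact two-sided p-value (enumerate n! = 362880 permutations of y under H0): p = 0.761414.
Step 5: alpha = 0.1. fail to reject H0.

tau_b = 0.1111 (C=20, D=16), p = 0.761414, fail to reject H0.


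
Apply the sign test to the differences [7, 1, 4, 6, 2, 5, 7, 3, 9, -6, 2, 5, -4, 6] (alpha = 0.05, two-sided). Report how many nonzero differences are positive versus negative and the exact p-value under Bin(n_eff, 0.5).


Step 1: Discard zero differences. Original n = 14; n_eff = number of nonzero differences = 14.
Nonzero differences (with sign): +7, +1, +4, +6, +2, +5, +7, +3, +9, -6, +2, +5, -4, +6
Step 2: Count signs: positive = 12, negative = 2.
Step 3: Under H0: P(positive) = 0.5, so the number of positives S ~ Bin(14, 0.5).
Step 4: Two-sided exact p-value = sum of Bin(14,0.5) probabilities at or below the observed probability = 0.012939.
Step 5: alpha = 0.05. reject H0.

n_eff = 14, pos = 12, neg = 2, p = 0.012939, reject H0.


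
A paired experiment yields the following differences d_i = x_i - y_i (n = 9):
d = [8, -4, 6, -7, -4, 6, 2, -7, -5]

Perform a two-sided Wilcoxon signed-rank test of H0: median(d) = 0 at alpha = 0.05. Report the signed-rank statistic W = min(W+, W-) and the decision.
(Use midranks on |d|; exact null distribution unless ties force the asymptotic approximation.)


Step 1: Drop any zero differences (none here) and take |d_i|.
|d| = [8, 4, 6, 7, 4, 6, 2, 7, 5]
Step 2: Midrank |d_i| (ties get averaged ranks).
ranks: |8|->9, |4|->2.5, |6|->5.5, |7|->7.5, |4|->2.5, |6|->5.5, |2|->1, |7|->7.5, |5|->4
Step 3: Attach original signs; sum ranks with positive sign and with negative sign.
W+ = 9 + 5.5 + 5.5 + 1 = 21
W- = 2.5 + 7.5 + 2.5 + 7.5 + 4 = 24
(Check: W+ + W- = 45 should equal n(n+1)/2 = 45.)
Step 4: Test statistic W = min(W+, W-) = 21.
Step 5: Ties in |d|, so use the tie-corrected normal approximation.
        E[W] = n(n+1)/4 = 9*10/4 = 22.5.
        Tie groups: |d|=4 (t=2), |d|=6 (t=2), |d|=7 (t=2); sum(t^3 - t) = 18.
        Var[W] = n(n+1)(2n+1)/24 - sum(t^3-t)/48 = 1710/24 - 18/48 = 70.875.
        z = (W - E[W]) / sqrt(Var[W]) = (21 - 22.5) / 8.4187 = -0.1782.
        Two-sided p = 2*Phi(z) = 0.858586.
Step 6: alpha = 0.05. fail to reject H0.

W+ = 21, W- = 24, W = min = 21, p = 0.858586, fail to reject H0.


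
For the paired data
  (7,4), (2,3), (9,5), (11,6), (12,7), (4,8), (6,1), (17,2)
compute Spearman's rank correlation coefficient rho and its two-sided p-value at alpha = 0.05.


Step 1: Rank x and y separately (midranks; no ties here).
rank(x): 7->4, 2->1, 9->5, 11->6, 12->7, 4->2, 6->3, 17->8
rank(y): 4->4, 3->3, 5->5, 6->6, 7->7, 8->8, 1->1, 2->2
Step 2: d_i = R_x(i) - R_y(i); compute d_i^2.
  (4-4)^2=0, (1-3)^2=4, (5-5)^2=0, (6-6)^2=0, (7-7)^2=0, (2-8)^2=36, (3-1)^2=4, (8-2)^2=36
sum(d^2) = 80.
Step 3: rho = 1 - 6*80 / (8*(8^2 - 1)) = 1 - 480/504 = 0.047619.
Step 4: Under H0, t = rho * sqrt((n-2)/(1-rho^2)) = 0.1168 ~ t(6).
Step 5: Two-sided p-value from the t-distribution with 6 df = 0.910849.
Step 6: alpha = 0.05. fail to reject H0.

rho = 0.0476, p = 0.910849, fail to reject H0 at alpha = 0.05.


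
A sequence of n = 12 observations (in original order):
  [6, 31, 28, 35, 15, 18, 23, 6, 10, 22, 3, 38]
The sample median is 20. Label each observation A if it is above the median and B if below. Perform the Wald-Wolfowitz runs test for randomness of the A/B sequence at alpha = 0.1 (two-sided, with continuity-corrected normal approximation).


Step 1: Compute median = 20; label A = above, B = below.
Labels in order: BAAABBABBABA  (n_A = 6, n_B = 6)
Step 2: Count runs R = 8.
Step 3: Under H0 (random ordering), E[R] = 2*n_A*n_B/(n_A+n_B) + 1 = 2*6*6/12 + 1 = 7.0000.
        Var[R] = 2*n_A*n_B*(2*n_A*n_B - n_A - n_B) / ((n_A+n_B)^2 * (n_A+n_B-1)) = 4320/1584 = 2.7273.
        SD[R] = 1.6514.
Step 4: Continuity-corrected z = (R - 0.5 - E[R]) / SD[R] = (8 - 0.5 - 7.0000) / 1.6514 = 0.3028.
Step 5: Two-sided p-value via normal approximation = 2*(1 - Phi(|z|)) = 0.762069.
Step 6: alpha = 0.1. fail to reject H0.

R = 8, z = 0.3028, p = 0.762069, fail to reject H0.


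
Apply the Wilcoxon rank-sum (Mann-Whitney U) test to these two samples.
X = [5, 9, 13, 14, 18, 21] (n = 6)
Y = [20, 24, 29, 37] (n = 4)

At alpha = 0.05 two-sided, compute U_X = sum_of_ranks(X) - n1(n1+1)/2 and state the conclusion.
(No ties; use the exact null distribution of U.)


Step 1: Combine and sort all 10 observations; assign midranks.
sorted (value, group): (5,X), (9,X), (13,X), (14,X), (18,X), (20,Y), (21,X), (24,Y), (29,Y), (37,Y)
ranks: 5->1, 9->2, 13->3, 14->4, 18->5, 20->6, 21->7, 24->8, 29->9, 37->10
Step 2: Rank sum for X: R1 = 1 + 2 + 3 + 4 + 5 + 7 = 22.
Step 3: U_X = R1 - n1(n1+1)/2 = 22 - 6*7/2 = 22 - 21 = 1.
       U_Y = n1*n2 - U_X = 24 - 1 = 23.
Step 4: No ties, so the exact null distribution of U (based on enumerating the C(10,6) = 210 equally likely rank assignments) gives the two-sided p-value.
Step 5: p-value = 0.019048; compare to alpha = 0.05. reject H0.

U_X = 1, p = 0.019048, reject H0 at alpha = 0.05.


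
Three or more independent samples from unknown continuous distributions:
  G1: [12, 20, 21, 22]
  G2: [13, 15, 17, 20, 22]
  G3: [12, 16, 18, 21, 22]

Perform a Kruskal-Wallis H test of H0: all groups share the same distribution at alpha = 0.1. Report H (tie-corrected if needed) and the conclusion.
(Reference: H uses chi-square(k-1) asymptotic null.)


Step 1: Combine all N = 14 observations and assign midranks.
sorted (value, group, rank): (12,G1,1.5), (12,G3,1.5), (13,G2,3), (15,G2,4), (16,G3,5), (17,G2,6), (18,G3,7), (20,G1,8.5), (20,G2,8.5), (21,G1,10.5), (21,G3,10.5), (22,G1,13), (22,G2,13), (22,G3,13)
Step 2: Sum ranks within each group.
R_1 = 33.5 (n_1 = 4)
R_2 = 34.5 (n_2 = 5)
R_3 = 37 (n_3 = 5)
Step 3: H = 12/(N(N+1)) * sum(R_i^2/n_i) - 3(N+1)
     = 12/(14*15) * (33.5^2/4 + 34.5^2/5 + 37^2/5) - 3*15
     = 0.057143 * 792.413 - 45
     = 0.280714.
Step 4: Ties present; correction factor C = 1 - 42/(14^3 - 14) = 0.984615. Corrected H = 0.280714 / 0.984615 = 0.285100.
Step 5: Under H0, H ~ chi^2(2); p-value = 0.867144.
Step 6: alpha = 0.1. fail to reject H0.

H = 0.2851, df = 2, p = 0.867144, fail to reject H0.


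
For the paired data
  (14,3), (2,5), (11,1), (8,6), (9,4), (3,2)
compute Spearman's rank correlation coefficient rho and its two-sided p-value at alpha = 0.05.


Step 1: Rank x and y separately (midranks; no ties here).
rank(x): 14->6, 2->1, 11->5, 8->3, 9->4, 3->2
rank(y): 3->3, 5->5, 1->1, 6->6, 4->4, 2->2
Step 2: d_i = R_x(i) - R_y(i); compute d_i^2.
  (6-3)^2=9, (1-5)^2=16, (5-1)^2=16, (3-6)^2=9, (4-4)^2=0, (2-2)^2=0
sum(d^2) = 50.
Step 3: rho = 1 - 6*50 / (6*(6^2 - 1)) = 1 - 300/210 = -0.428571.
Step 4: Under H0, t = rho * sqrt((n-2)/(1-rho^2)) = -0.9487 ~ t(4).
Step 5: Two-sided p-value from the t-distribution with 4 df = 0.396501.
Step 6: alpha = 0.05. fail to reject H0.

rho = -0.4286, p = 0.396501, fail to reject H0 at alpha = 0.05.


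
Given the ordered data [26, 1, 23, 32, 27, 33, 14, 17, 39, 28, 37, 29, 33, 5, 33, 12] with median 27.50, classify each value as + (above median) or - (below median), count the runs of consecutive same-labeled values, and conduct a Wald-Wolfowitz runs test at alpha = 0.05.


Step 1: Compute median = 27.50; label A = above, B = below.
Labels in order: BBBABABBAAAAABAB  (n_A = 8, n_B = 8)
Step 2: Count runs R = 9.
Step 3: Under H0 (random ordering), E[R] = 2*n_A*n_B/(n_A+n_B) + 1 = 2*8*8/16 + 1 = 9.0000.
        Var[R] = 2*n_A*n_B*(2*n_A*n_B - n_A - n_B) / ((n_A+n_B)^2 * (n_A+n_B-1)) = 14336/3840 = 3.7333.
        SD[R] = 1.9322.
Step 4: R = E[R], so z = 0 with no continuity correction.
Step 5: Two-sided p-value via normal approximation = 2*(1 - Phi(|z|)) = 1.000000.
Step 6: alpha = 0.05. fail to reject H0.

R = 9, z = 0.0000, p = 1.000000, fail to reject H0.


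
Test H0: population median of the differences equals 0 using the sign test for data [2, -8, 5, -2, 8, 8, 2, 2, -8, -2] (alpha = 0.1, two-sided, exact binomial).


Step 1: Discard zero differences. Original n = 10; n_eff = number of nonzero differences = 10.
Nonzero differences (with sign): +2, -8, +5, -2, +8, +8, +2, +2, -8, -2
Step 2: Count signs: positive = 6, negative = 4.
Step 3: Under H0: P(positive) = 0.5, so the number of positives S ~ Bin(10, 0.5).
Step 4: Two-sided exact p-value = sum of Bin(10,0.5) probabilities at or below the observed probability = 0.753906.
Step 5: alpha = 0.1. fail to reject H0.

n_eff = 10, pos = 6, neg = 4, p = 0.753906, fail to reject H0.


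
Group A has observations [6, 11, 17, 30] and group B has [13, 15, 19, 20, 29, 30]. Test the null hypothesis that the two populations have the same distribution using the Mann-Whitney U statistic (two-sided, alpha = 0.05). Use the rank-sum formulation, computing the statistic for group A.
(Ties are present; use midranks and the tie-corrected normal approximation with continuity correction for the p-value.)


Step 1: Combine and sort all 10 observations; assign midranks.
sorted (value, group): (6,X), (11,X), (13,Y), (15,Y), (17,X), (19,Y), (20,Y), (29,Y), (30,X), (30,Y)
ranks: 6->1, 11->2, 13->3, 15->4, 17->5, 19->6, 20->7, 29->8, 30->9.5, 30->9.5
Step 2: Rank sum for X: R1 = 1 + 2 + 5 + 9.5 = 17.5.
Step 3: U_X = R1 - n1(n1+1)/2 = 17.5 - 4*5/2 = 17.5 - 10 = 7.5.
       U_Y = n1*n2 - U_X = 24 - 7.5 = 16.5.
Step 4: Ties are present, so use the tie-corrected normal approximation (with continuity correction) for the p-value.
Step 5: p-value = 0.392330; compare to alpha = 0.05. fail to reject H0.

U_X = 7.5, p = 0.392330, fail to reject H0 at alpha = 0.05.


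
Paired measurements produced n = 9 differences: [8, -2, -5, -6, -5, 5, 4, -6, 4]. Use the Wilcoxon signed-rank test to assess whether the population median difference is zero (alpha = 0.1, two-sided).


Step 1: Drop any zero differences (none here) and take |d_i|.
|d| = [8, 2, 5, 6, 5, 5, 4, 6, 4]
Step 2: Midrank |d_i| (ties get averaged ranks).
ranks: |8|->9, |2|->1, |5|->5, |6|->7.5, |5|->5, |5|->5, |4|->2.5, |6|->7.5, |4|->2.5
Step 3: Attach original signs; sum ranks with positive sign and with negative sign.
W+ = 9 + 5 + 2.5 + 2.5 = 19
W- = 1 + 5 + 7.5 + 5 + 7.5 = 26
(Check: W+ + W- = 45 should equal n(n+1)/2 = 45.)
Step 4: Test statistic W = min(W+, W-) = 19.
Step 5: Ties in |d|, so use the tie-corrected normal approximation.
        E[W] = n(n+1)/4 = 9*10/4 = 22.5.
        Tie groups: |d|=4 (t=2), |d|=5 (t=3), |d|=6 (t=2); sum(t^3 - t) = 36.
        Var[W] = n(n+1)(2n+1)/24 - sum(t^3-t)/48 = 1710/24 - 36/48 = 70.5.
        z = (W - E[W]) / sqrt(Var[W]) = (19 - 22.5) / 8.3964 = -0.4168.
        Two-sided p = 2*Phi(z) = 0.676793.
Step 6: alpha = 0.1. fail to reject H0.

W+ = 19, W- = 26, W = min = 19, p = 0.676793, fail to reject H0.


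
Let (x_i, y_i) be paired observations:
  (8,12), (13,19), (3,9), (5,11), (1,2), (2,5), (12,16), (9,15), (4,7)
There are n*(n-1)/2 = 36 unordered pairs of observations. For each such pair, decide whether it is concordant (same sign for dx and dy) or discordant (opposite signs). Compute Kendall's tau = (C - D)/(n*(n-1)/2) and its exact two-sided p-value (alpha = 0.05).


Step 1: Enumerate the 36 unordered pairs (i,j) with i<j and classify each by sign(x_j-x_i) * sign(y_j-y_i).
  (1,2):dx=+5,dy=+7->C; (1,3):dx=-5,dy=-3->C; (1,4):dx=-3,dy=-1->C; (1,5):dx=-7,dy=-10->C
  (1,6):dx=-6,dy=-7->C; (1,7):dx=+4,dy=+4->C; (1,8):dx=+1,dy=+3->C; (1,9):dx=-4,dy=-5->C
  (2,3):dx=-10,dy=-10->C; (2,4):dx=-8,dy=-8->C; (2,5):dx=-12,dy=-17->C; (2,6):dx=-11,dy=-14->C
  (2,7):dx=-1,dy=-3->C; (2,8):dx=-4,dy=-4->C; (2,9):dx=-9,dy=-12->C; (3,4):dx=+2,dy=+2->C
  (3,5):dx=-2,dy=-7->C; (3,6):dx=-1,dy=-4->C; (3,7):dx=+9,dy=+7->C; (3,8):dx=+6,dy=+6->C
  (3,9):dx=+1,dy=-2->D; (4,5):dx=-4,dy=-9->C; (4,6):dx=-3,dy=-6->C; (4,7):dx=+7,dy=+5->C
  (4,8):dx=+4,dy=+4->C; (4,9):dx=-1,dy=-4->C; (5,6):dx=+1,dy=+3->C; (5,7):dx=+11,dy=+14->C
  (5,8):dx=+8,dy=+13->C; (5,9):dx=+3,dy=+5->C; (6,7):dx=+10,dy=+11->C; (6,8):dx=+7,dy=+10->C
  (6,9):dx=+2,dy=+2->C; (7,8):dx=-3,dy=-1->C; (7,9):dx=-8,dy=-9->C; (8,9):dx=-5,dy=-8->C
Step 2: C = 35, D = 1, total pairs = 36.
Step 3: tau = (C - D)/(n(n-1)/2) = (35 - 1)/36 = 0.944444.
Step 4: Exact two-sided p-value (enumerate n! = 362880 permutations of y under H0): p = 0.000050.
Step 5: alpha = 0.05. reject H0.

tau_b = 0.9444 (C=35, D=1), p = 0.000050, reject H0.


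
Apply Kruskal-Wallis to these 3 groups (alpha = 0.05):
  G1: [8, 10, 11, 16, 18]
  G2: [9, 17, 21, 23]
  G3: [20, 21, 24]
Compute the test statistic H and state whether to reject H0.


Step 1: Combine all N = 12 observations and assign midranks.
sorted (value, group, rank): (8,G1,1), (9,G2,2), (10,G1,3), (11,G1,4), (16,G1,5), (17,G2,6), (18,G1,7), (20,G3,8), (21,G2,9.5), (21,G3,9.5), (23,G2,11), (24,G3,12)
Step 2: Sum ranks within each group.
R_1 = 20 (n_1 = 5)
R_2 = 28.5 (n_2 = 4)
R_3 = 29.5 (n_3 = 3)
Step 3: H = 12/(N(N+1)) * sum(R_i^2/n_i) - 3(N+1)
     = 12/(12*13) * (20^2/5 + 28.5^2/4 + 29.5^2/3) - 3*13
     = 0.076923 * 573.146 - 39
     = 5.088141.
Step 4: Ties present; correction factor C = 1 - 6/(12^3 - 12) = 0.996503. Corrected H = 5.088141 / 0.996503 = 5.105994.
Step 5: Under H0, H ~ chi^2(2); p-value = 0.077848.
Step 6: alpha = 0.05. fail to reject H0.

H = 5.1060, df = 2, p = 0.077848, fail to reject H0.


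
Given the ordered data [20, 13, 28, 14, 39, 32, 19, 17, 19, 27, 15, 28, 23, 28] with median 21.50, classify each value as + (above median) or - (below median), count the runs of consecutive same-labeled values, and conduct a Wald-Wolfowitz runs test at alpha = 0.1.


Step 1: Compute median = 21.50; label A = above, B = below.
Labels in order: BBABAABBBABAAA  (n_A = 7, n_B = 7)
Step 2: Count runs R = 8.
Step 3: Under H0 (random ordering), E[R] = 2*n_A*n_B/(n_A+n_B) + 1 = 2*7*7/14 + 1 = 8.0000.
        Var[R] = 2*n_A*n_B*(2*n_A*n_B - n_A - n_B) / ((n_A+n_B)^2 * (n_A+n_B-1)) = 8232/2548 = 3.2308.
        SD[R] = 1.7974.
Step 4: R = E[R], so z = 0 with no continuity correction.
Step 5: Two-sided p-value via normal approximation = 2*(1 - Phi(|z|)) = 1.000000.
Step 6: alpha = 0.1. fail to reject H0.

R = 8, z = 0.0000, p = 1.000000, fail to reject H0.


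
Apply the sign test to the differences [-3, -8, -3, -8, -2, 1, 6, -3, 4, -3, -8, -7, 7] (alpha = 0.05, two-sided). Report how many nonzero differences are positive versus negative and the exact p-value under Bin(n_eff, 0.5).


Step 1: Discard zero differences. Original n = 13; n_eff = number of nonzero differences = 13.
Nonzero differences (with sign): -3, -8, -3, -8, -2, +1, +6, -3, +4, -3, -8, -7, +7
Step 2: Count signs: positive = 4, negative = 9.
Step 3: Under H0: P(positive) = 0.5, so the number of positives S ~ Bin(13, 0.5).
Step 4: Two-sided exact p-value = sum of Bin(13,0.5) probabilities at or below the observed probability = 0.266846.
Step 5: alpha = 0.05. fail to reject H0.

n_eff = 13, pos = 4, neg = 9, p = 0.266846, fail to reject H0.


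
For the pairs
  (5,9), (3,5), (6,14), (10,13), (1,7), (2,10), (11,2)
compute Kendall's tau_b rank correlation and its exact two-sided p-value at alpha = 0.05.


Step 1: Enumerate the 21 unordered pairs (i,j) with i<j and classify each by sign(x_j-x_i) * sign(y_j-y_i).
  (1,2):dx=-2,dy=-4->C; (1,3):dx=+1,dy=+5->C; (1,4):dx=+5,dy=+4->C; (1,5):dx=-4,dy=-2->C
  (1,6):dx=-3,dy=+1->D; (1,7):dx=+6,dy=-7->D; (2,3):dx=+3,dy=+9->C; (2,4):dx=+7,dy=+8->C
  (2,5):dx=-2,dy=+2->D; (2,6):dx=-1,dy=+5->D; (2,7):dx=+8,dy=-3->D; (3,4):dx=+4,dy=-1->D
  (3,5):dx=-5,dy=-7->C; (3,6):dx=-4,dy=-4->C; (3,7):dx=+5,dy=-12->D; (4,5):dx=-9,dy=-6->C
  (4,6):dx=-8,dy=-3->C; (4,7):dx=+1,dy=-11->D; (5,6):dx=+1,dy=+3->C; (5,7):dx=+10,dy=-5->D
  (6,7):dx=+9,dy=-8->D
Step 2: C = 11, D = 10, total pairs = 21.
Step 3: tau = (C - D)/(n(n-1)/2) = (11 - 10)/21 = 0.047619.
Step 4: Exact two-sided p-value (enumerate n! = 5040 permutations of y under H0): p = 1.000000.
Step 5: alpha = 0.05. fail to reject H0.

tau_b = 0.0476 (C=11, D=10), p = 1.000000, fail to reject H0.
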